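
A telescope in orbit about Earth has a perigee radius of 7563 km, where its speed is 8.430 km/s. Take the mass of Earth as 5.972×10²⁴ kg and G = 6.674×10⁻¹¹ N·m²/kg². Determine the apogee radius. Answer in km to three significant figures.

μ = GM = 6.674×10⁻¹¹ × 5.972×10²⁴ = 3.986×10¹⁴ m³/s².
r_p = 7.563×10⁶ m.
Specific energy ε = v²/2 − μ/r = -1.717×10⁷ J/kg, so a = −μ/(2ε) = 1.161×10⁷ m.
The apsides satisfy r_p + r_a = 2a, so the apogee radius is 2a − r_p = 1.565×10⁷ m = 15653 km.

apogee radius ≈ 15700 km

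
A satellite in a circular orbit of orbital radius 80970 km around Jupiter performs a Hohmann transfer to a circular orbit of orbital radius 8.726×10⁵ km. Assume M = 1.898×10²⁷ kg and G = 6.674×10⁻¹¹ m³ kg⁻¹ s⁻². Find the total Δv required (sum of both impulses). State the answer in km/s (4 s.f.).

Δv_total ≈ 21.04 km/s

μ = GM = 6.674×10⁻¹¹ × 1.898×10²⁷ = 1.267×10¹⁷ m³/s².
r₁ = 80970 km = 8.097×10⁷ m.
r₂ = 8.726×10⁵ km = 8.726×10⁸ m.
Transfer ellipse a_t = (r₁ + r₂)/2 = 4.768×10⁸ m.
At r₁: circular v_c1 = √(μ/r₁) = 39550 m/s; transfer-perijove v_p = √[μ(2/r₁ − 1/a_t)] = 53510 m/s.
Δv₁ = v_p − v_c1 = 13960 m/s.
At r₂: circular v_c2 = √(μ/r₂) = 12050 m/s; transfer-apojove v_a = √[μ(2/r₂ − 1/a_t)] = 4965 m/s.
Δv₂ = v_c2 − v_a = 7083 m/s.
Total Δv = Δv₁ + Δv₂ = 21040 m/s = 21.04 km/s.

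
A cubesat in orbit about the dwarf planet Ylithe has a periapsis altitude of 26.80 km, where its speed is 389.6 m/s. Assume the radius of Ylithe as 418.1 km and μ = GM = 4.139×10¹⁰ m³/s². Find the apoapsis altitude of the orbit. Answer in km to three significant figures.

apoapsis altitude ≈ 1550 km

r_p = 418.1 + 26.80 = 444.90 km = 4.449×10⁵ m.
Specific energy ε = v²/2 − μ/r = -1.714×10⁴ J/kg, so a = −μ/(2ε) = 1.208×10⁶ m.
The apsides satisfy r_p + r_a = 2a, so the apoapsis radius is 2a − r_p = 1.970×10⁶ m = 1970.2 km.
Apoapsis altitude = 1970.2 − 418.1 = 1552.1 km.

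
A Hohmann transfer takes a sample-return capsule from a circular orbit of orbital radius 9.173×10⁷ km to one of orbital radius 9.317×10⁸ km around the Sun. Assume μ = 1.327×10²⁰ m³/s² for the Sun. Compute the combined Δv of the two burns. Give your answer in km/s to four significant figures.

r₁ = 9.173×10⁷ km = 9.173×10¹⁰ m.
r₂ = 9.317×10⁸ km = 9.317×10¹¹ m.
Transfer ellipse a_t = (r₁ + r₂)/2 = 5.117×10¹¹ m.
At r₁: circular v_c1 = √(μ/r₁) = 38030 m/s; transfer-perihelion v_p = √[μ(2/r₁ − 1/a_t)] = 51320 m/s.
Δv₁ = v_p − v_c1 = 13290 m/s.
At r₂: circular v_c2 = √(μ/r₂) = 11930 m/s; transfer-aphelion v_a = √[μ(2/r₂ − 1/a_t)] = 5053 m/s.
Δv₂ = v_c2 − v_a = 6881 m/s.
Total Δv = Δv₁ + Δv₂ = 20170 m/s = 20.17 km/s.

Δv_total ≈ 20.17 km/s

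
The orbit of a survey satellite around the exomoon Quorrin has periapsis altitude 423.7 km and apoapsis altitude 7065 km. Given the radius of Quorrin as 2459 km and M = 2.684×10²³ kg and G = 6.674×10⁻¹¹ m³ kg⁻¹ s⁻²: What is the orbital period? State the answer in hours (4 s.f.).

μ = GM = 6.674×10⁻¹¹ × 2.684×10²³ = 1.791×10¹³ m³/s².
r_p = 2459 + 423.7 = 2882.7 km = 2.8827×10⁶ m.
r_a = 2459 + 7065 = 9524.0 km = 9.5240×10⁶ m.
Semi-major axis a = (r_p + r_a)/2 = (2882.7 + 9524.0)/2 = 6203.4 km = 6.203×10⁶ m.
By Kepler's third law T = 2π√(a³/μ) = 2π × 3.651×10³ = 2.294×10⁴ s.
= 6.371 hours.

T ≈ 6.371 hours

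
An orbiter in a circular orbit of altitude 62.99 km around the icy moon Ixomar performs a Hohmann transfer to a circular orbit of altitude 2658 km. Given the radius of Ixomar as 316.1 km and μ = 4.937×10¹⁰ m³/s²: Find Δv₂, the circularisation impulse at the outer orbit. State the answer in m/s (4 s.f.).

r₁ = 316.1 + 62.99 = 379.09 km = 3.7909×10⁵ m.
r₂ = 316.1 + 2658 = 2974.1 km = 2.9741×10⁶ m.
Transfer ellipse a_t = (r₁ + r₂)/2 = 1.677×10⁶ m.
At r₁: circular v_c1 = √(μ/r₁) = 360.9 m/s; transfer-periapsis v_p = √[μ(2/r₁ − 1/a_t)] = 480.6 m/s.
At r₂: circular v_c2 = √(μ/r₂) = 128.8 m/s; transfer-apoapsis v_a = √[μ(2/r₂ − 1/a_t)] = 61.26 m/s.
Δv₂ = v_c2 − v_a = 67.58 m/s.

Δv ≈ 67.58 m/s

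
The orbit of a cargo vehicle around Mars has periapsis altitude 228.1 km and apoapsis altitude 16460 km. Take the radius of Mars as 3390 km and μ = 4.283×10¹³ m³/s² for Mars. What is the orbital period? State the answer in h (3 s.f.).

r_p = 3390 + 228.1 = 3618.1 km = 3.6181×10⁶ m.
r_a = 3390 + 16460 = 19850 km = 1.9850×10⁷ m.
Semi-major axis a = (r_p + r_a)/2 = (3618.1 + 19850)/2 = 11734 km = 1.173×10⁷ m.
By Kepler's third law T = 2π√(a³/μ) = 2π × 6.142×10³ = 3.859×10⁴ s.
= 10.72 h.

T ≈ 10.7 h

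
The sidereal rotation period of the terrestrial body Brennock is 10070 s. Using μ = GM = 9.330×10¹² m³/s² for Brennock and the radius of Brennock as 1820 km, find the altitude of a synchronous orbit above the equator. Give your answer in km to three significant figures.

A synchronous orbit has period T, so by Kepler's third law a = (μT²/4π²)^(1/3).
μT²/4π² = 9.330×10¹² × (1.007×10⁴)² / 39.48 = 2.397×10¹⁹ m³.
a = 2.883×10⁶ m = 2883.1 km.
Altitude h = a − R = 2883.1 − 1820 = 1063.1 km.

h_sync ≈ 1060 km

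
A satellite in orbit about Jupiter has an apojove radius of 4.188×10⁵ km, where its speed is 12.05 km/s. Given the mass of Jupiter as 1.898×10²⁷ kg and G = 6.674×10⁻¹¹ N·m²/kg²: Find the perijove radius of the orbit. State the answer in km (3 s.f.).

μ = GM = 6.674×10⁻¹¹ × 1.898×10²⁷ = 1.267×10¹⁷ m³/s².
r_a = 4.188×10⁸ m.
Specific energy ε = v²/2 − μ/r = -2.299×10⁸ J/kg, so a = −μ/(2ε) = 2.755×10⁸ m.
The apsides satisfy r_p + r_a = 2a, so the perijove radius is 2a − r_a = 1.323×10⁸ m = 1.3228×10⁵ km.

perijove radius ≈ 1.32×10⁵ km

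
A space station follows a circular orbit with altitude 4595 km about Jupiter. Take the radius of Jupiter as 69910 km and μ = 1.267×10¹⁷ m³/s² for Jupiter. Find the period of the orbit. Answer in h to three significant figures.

T ≈ 3.15 h

r = 69910 + 4595 = 74505 km = 7.4505×10⁷ m.
Kepler's third law: T = 2π√(r³/μ) = 2π√((7.450×10⁷)³ / 1.267×10¹⁷).
r³/μ = 3.264×10⁶ s², so T = 2π × 1.807×10³ = 1.135×10⁴ s.
Converting: 1.135×10⁴ s ÷ 3600 = 3.153 h.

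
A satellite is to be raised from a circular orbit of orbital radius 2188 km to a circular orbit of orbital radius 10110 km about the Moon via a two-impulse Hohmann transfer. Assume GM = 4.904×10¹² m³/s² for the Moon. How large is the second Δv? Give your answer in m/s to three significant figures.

Δv ≈ 281 m/s

r₁ = 2188 km = 2.188×10⁶ m.
r₂ = 10110 km = 1.011×10⁷ m.
Transfer ellipse a_t = (r₁ + r₂)/2 = 6.149×10⁶ m.
At r₁: circular v_c1 = √(μ/r₁) = 1497 m/s; transfer-perilune v_p = √[μ(2/r₁ − 1/a_t)] = 1920 m/s.
At r₂: circular v_c2 = √(μ/r₂) = 696.5 m/s; transfer-apolune v_a = √[μ(2/r₂ − 1/a_t)] = 415.5 m/s.
Δv₂ = v_c2 − v_a = 281.0 m/s.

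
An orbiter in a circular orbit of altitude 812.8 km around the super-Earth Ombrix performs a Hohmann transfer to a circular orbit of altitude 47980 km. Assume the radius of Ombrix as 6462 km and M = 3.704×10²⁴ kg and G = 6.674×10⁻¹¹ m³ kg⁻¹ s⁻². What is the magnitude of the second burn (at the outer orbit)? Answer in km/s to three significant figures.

μ = GM = 6.674×10⁻¹¹ × 3.704×10²⁴ = 2.472×10¹⁴ m³/s².
r₁ = 6462 + 812.8 = 7274.8 km = 7.2748×10⁶ m.
r₂ = 6462 + 47980 = 54442 km = 5.4442×10⁷ m.
Transfer ellipse a_t = (r₁ + r₂)/2 = 3.086×10⁷ m.
At r₁: circular v_c1 = √(μ/r₁) = 5829 m/s; transfer-periapsis v_p = √[μ(2/r₁ − 1/a_t)] = 7743 m/s.
At r₂: circular v_c2 = √(μ/r₂) = 2131 m/s; transfer-apoapsis v_a = √[μ(2/r₂ − 1/a_t)] = 1035 m/s.
Δv₂ = v_c2 − v_a = 1096 m/s.
= 1.096 km/s.

Δv ≈ 1.10 km/s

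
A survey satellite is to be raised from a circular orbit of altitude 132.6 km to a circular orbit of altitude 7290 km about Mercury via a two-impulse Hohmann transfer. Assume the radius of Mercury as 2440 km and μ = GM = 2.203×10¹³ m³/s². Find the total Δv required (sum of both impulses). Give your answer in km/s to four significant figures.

Δv_total ≈ 1.286 km/s

r₁ = 2440 + 132.6 = 2572.6 km = 2.5726×10⁶ m.
r₂ = 2440 + 7290 = 9730.0 km = 9.7300×10⁶ m.
Transfer ellipse a_t = (r₁ + r₂)/2 = 6.151×10⁶ m.
At r₁: circular v_c1 = √(μ/r₁) = 2926 m/s; transfer-periherm v_p = √[μ(2/r₁ − 1/a_t)] = 3680 m/s.
Δv₁ = v_p − v_c1 = 754.1 m/s.
At r₂: circular v_c2 = √(μ/r₂) = 1505 m/s; transfer-apoherm v_a = √[μ(2/r₂ − 1/a_t)] = 973.1 m/s.
Δv₂ = v_c2 − v_a = 531.6 m/s.
Total Δv = Δv₁ + Δv₂ = 1286 m/s = 1.286 km/s.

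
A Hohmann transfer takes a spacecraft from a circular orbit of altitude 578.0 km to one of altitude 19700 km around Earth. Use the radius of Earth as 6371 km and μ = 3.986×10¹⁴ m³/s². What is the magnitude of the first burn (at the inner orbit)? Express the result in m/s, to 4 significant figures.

Δv ≈ 1944 m/s

r₁ = 6371 + 578.0 = 6949.0 km = 6.9490×10⁶ m.
r₂ = 6371 + 19700 = 26071 km = 2.6071×10⁷ m.
Transfer ellipse a_t = (r₁ + r₂)/2 = 1.651×10⁷ m.
At r₁: circular v_c1 = √(μ/r₁) = 7574 m/s; transfer-perigee v_p = √[μ(2/r₁ − 1/a_t)] = 9517 m/s.
Δv₁ = v_p − v_c1 = 1944 m/s.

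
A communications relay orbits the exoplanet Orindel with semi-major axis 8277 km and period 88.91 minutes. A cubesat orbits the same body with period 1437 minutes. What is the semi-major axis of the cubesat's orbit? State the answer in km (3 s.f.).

Kepler's third law: a³ ∝ T², so a₂ = a₁ (T₂/T₁)^(2/3).
T₂/T₁ = 16.16, (T₂/T₁)^(2/3) = 6.393.
a₂ = 8277 × 6.393 = 52910 km.

a₂ ≈ 52900 km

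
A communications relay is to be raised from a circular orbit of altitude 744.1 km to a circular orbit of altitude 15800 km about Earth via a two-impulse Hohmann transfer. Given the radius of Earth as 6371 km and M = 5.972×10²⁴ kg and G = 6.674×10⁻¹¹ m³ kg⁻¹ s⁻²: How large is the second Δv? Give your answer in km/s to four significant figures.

Δv ≈ 1.284 km/s

μ = GM = 6.674×10⁻¹¹ × 5.972×10²⁴ = 3.986×10¹⁴ m³/s².
r₁ = 6371 + 744.1 = 7115.1 km = 7.1151×10⁶ m.
r₂ = 6371 + 15800 = 22171 km = 2.2171×10⁷ m.
Transfer ellipse a_t = (r₁ + r₂)/2 = 1.464×10⁷ m.
At r₁: circular v_c1 = √(μ/r₁) = 7484 m/s; transfer-perigee v_p = √[μ(2/r₁ − 1/a_t)] = 9210 m/s.
At r₂: circular v_c2 = √(μ/r₂) = 4240 m/s; transfer-apogee v_a = √[μ(2/r₂ − 1/a_t)] = 2956 m/s.
Δv₂ = v_c2 − v_a = 1284 m/s.
= 1.284 km/s.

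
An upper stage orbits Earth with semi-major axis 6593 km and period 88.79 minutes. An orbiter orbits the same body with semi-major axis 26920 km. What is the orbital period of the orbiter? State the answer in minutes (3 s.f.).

Kepler's third law: T² ∝ a³, so T₂ = T₁ (a₂/a₁)^(3/2).
a₂/a₁ = 4.083, (a₂/a₁)^(3/2) = 8.251.
T₂ = 88.79 × 8.251 = 732.6 minutes.

T₂ ≈ 733 minutes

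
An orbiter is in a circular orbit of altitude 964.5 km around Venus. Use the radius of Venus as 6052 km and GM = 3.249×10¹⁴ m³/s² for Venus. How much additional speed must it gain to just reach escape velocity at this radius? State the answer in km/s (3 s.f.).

r = 6052 + 964.5 = 7016.5 km = 7.0165×10⁶ m.
Circular speed v_c = √(μ/r) = 6805 m/s.
Escape speed v_esc = √(2μ/r) = √2 × v_c = 9623 m/s.
Δv = v_esc − v_c = 2819 m/s = 2.819 km/s.

Δv ≈ 2.82 km/s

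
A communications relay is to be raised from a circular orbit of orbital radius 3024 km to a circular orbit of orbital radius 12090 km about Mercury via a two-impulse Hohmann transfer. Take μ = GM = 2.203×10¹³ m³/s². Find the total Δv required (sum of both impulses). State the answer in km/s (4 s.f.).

Δv_total ≈ 1.211 km/s

r₁ = 3024 km = 3.024×10⁶ m.
r₂ = 12090 km = 1.209×10⁷ m.
Transfer ellipse a_t = (r₁ + r₂)/2 = 7.557×10⁶ m.
At r₁: circular v_c1 = √(μ/r₁) = 2699 m/s; transfer-periherm v_p = √[μ(2/r₁ − 1/a_t)] = 3414 m/s.
Δv₁ = v_p − v_c1 = 714.8 m/s.
At r₂: circular v_c2 = √(μ/r₂) = 1350 m/s; transfer-apoherm v_a = √[μ(2/r₂ − 1/a_t)] = 853.9 m/s.
Δv₂ = v_c2 − v_a = 496.0 m/s.
Total Δv = Δv₁ + Δv₂ = 1211 m/s = 1.211 km/s.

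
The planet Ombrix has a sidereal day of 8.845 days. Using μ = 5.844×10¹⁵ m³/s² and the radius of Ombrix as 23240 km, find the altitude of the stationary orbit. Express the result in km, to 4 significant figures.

T = 8.845 days = 7.642×10⁵ s.
A synchronous orbit has period T, so by Kepler's third law a = (μT²/4π²)^(1/3).
μT²/4π² = 5.844×10¹⁵ × (7.642×10⁵)² / 39.48 = 8.645×10²⁵ m³.
a = 4.422×10⁸ m = 4.4217×10⁵ km.
Altitude h = a − R = 4.4217×10⁵ − 23240 = 4.1893×10⁵ km.

h_sync ≈ 4.189×10⁵ km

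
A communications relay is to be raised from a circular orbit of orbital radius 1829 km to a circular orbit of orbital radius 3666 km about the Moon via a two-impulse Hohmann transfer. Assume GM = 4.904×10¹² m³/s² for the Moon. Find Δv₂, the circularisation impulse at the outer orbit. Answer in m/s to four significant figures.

r₁ = 1829 km = 1.829×10⁶ m.
r₂ = 3666 km = 3.666×10⁶ m.
Transfer ellipse a_t = (r₁ + r₂)/2 = 2.748×10⁶ m.
At r₁: circular v_c1 = √(μ/r₁) = 1637 m/s; transfer-perilune v_p = √[μ(2/r₁ − 1/a_t)] = 1891 m/s.
At r₂: circular v_c2 = √(μ/r₂) = 1157 m/s; transfer-apolune v_a = √[μ(2/r₂ − 1/a_t)] = 943.7 m/s.
Δv₂ = v_c2 − v_a = 212.9 m/s.

Δv ≈ 212.9 m/s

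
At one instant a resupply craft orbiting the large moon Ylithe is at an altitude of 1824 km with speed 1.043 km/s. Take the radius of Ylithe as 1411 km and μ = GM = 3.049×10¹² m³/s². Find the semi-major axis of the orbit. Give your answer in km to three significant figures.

r = 1411 + 1824 = 3235.0 km = 3.235×10⁶ m.
Specific orbital energy ε = v²/2 − μ/r = (1043)²/2 − 3.049×10¹²/3.235×10⁶ = -3.986×10⁵ J/kg.
Since ε = −μ/(2a), a = −μ/(2ε) = 3.825×10⁶ m = 3824.8 km.

a ≈ 3820 km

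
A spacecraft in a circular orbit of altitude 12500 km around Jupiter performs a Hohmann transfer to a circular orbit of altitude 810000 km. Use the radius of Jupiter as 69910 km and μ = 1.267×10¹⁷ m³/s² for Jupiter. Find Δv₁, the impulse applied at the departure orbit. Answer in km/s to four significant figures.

Δv ≈ 13.81 km/s

r₁ = 69910 + 12500 = 82410 km = 8.2410×10⁷ m.
r₂ = 69910 + 810000 = 879910 km = 8.7991×10⁸ m.
Transfer ellipse a_t = (r₁ + r₂)/2 = 4.812×10⁸ m.
At r₁: circular v_c1 = √(μ/r₁) = 39210 m/s; transfer-perijove v_p = √[μ(2/r₁ − 1/a_t)] = 53020 m/s.
Δv₁ = v_p − v_c1 = 13810 m/s.
= 13.81 km/s.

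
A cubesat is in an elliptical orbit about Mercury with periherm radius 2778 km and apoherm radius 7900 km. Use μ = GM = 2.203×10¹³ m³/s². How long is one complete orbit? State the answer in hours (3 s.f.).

T ≈ 4.59 hours

Semi-major axis a = (r_p + r_a)/2 = (2778.0 + 7900.0)/2 = 5339.0 km = 5.339×10⁶ m.
By Kepler's third law T = 2π√(a³/μ) = 2π × 2.628×10³ = 1.651×10⁴ s.
= 4.587 hours.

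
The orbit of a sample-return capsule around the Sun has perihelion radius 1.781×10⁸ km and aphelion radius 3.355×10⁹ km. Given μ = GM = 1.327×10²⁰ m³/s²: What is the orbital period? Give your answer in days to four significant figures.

T ≈ 14820 days

Semi-major axis a = (r_p + r_a)/2 = (1.7810×10⁸ + 3.3550×10⁹)/2 = 1.7666×10⁹ km = 1.767×10¹² m.
By Kepler's third law T = 2π√(a³/μ) = 2π × 2.038×10⁸ = 1.281×10⁹ s.
= 14820 days.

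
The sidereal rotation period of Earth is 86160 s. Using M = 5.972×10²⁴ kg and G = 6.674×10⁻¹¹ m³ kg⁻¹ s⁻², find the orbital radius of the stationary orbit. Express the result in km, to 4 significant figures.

μ = GM = 6.674×10⁻¹¹ × 5.972×10²⁴ = 3.986×10¹⁴ m³/s².
A synchronous orbit has period T, so by Kepler's third law a = (μT²/4π²)^(1/3).
μT²/4π² = 3.986×10¹⁴ × (8.616×10⁴)² / 39.48 = 7.495×10²² m³.
a = 4.216×10⁷ m = 42162 km.

r_sync ≈ 42160 km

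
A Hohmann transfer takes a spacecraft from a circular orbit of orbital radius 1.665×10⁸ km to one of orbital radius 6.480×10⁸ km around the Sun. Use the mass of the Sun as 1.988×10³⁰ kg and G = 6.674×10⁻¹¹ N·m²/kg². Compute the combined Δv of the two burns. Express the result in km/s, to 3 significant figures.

Δv_total ≈ 12.5 km/s

μ = GM = 6.674×10⁻¹¹ × 1.988×10³⁰ = 1.327×10²⁰ m³/s².
r₁ = 1.665×10⁸ km = 1.665×10¹¹ m.
r₂ = 6.480×10⁸ km = 6.480×10¹¹ m.
Transfer ellipse a_t = (r₁ + r₂)/2 = 4.072×10¹¹ m.
At r₁: circular v_c1 = √(μ/r₁) = 28230 m/s; transfer-perihelion v_p = √[μ(2/r₁ − 1/a_t)] = 35610 m/s.
Δv₁ = v_p − v_c1 = 7379 m/s.
At r₂: circular v_c2 = √(μ/r₂) = 14310 m/s; transfer-aphelion v_a = √[μ(2/r₂ − 1/a_t)] = 9149 m/s.
Δv₂ = v_c2 − v_a = 5160 m/s.
Total Δv = Δv₁ + Δv₂ = 12540 m/s = 12.54 km/s.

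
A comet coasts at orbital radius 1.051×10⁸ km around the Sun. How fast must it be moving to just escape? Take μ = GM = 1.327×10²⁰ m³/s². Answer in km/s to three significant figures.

r = 1.051×10⁸ km = 1.051×10¹¹ m.
Escape speed v_esc = √(2μ/r) = √(2 × 1.327×10²⁰ / 1.051×10¹¹) = √(2.525×10⁹) = 50250 m/s.
= 50.25 km/s.

v_esc ≈ 50.3 km/s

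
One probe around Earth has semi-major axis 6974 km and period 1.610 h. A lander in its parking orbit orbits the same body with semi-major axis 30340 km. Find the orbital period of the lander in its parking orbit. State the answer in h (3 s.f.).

Kepler's third law: T² ∝ a³, so T₂ = T₁ (a₂/a₁)^(3/2).
a₂/a₁ = 4.350, (a₂/a₁)^(3/2) = 9.074.
T₂ = 1.610 × 9.074 = 14.61 h.

T₂ ≈ 14.6 h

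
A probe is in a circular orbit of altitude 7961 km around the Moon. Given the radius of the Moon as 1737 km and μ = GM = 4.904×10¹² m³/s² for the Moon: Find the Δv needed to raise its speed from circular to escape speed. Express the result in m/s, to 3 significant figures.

Δv ≈ 295 m/s

r = 1737 + 7961 = 9698.0 km = 9.6980×10⁶ m.
Circular speed v_c = √(μ/r) = 711.1 m/s.
Escape speed v_esc = √(2μ/r) = √2 × v_c = 1006 m/s.
Δv = v_esc − v_c = 294.5 m/s.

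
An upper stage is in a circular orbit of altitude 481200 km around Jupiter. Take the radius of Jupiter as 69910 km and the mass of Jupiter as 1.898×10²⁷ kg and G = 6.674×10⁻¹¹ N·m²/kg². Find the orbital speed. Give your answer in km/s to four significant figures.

μ = GM = 6.674×10⁻¹¹ × 1.898×10²⁷ = 1.267×10¹⁷ m³/s².
r = 69910 + 481200 = 551110 km = 5.5111×10⁸ m.
For a circular orbit v = √(μ/r) = √(1.267×10¹⁷ / 5.511×10⁸) = √(2.298×10⁸) = 15160 m/s.
That is 15.16 km/s.

v ≈ 15.16 km/s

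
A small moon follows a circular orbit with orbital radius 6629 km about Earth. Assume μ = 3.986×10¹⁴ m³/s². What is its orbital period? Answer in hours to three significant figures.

r = 6629 km = 6.629×10⁶ m.
Kepler's third law: T = 2π√(r³/μ) = 2π√((6.629×10⁶)³ / 3.986×10¹⁴).
r³/μ = 7.308×10⁵ s², so T = 2π × 8.549×10² = 5.371×10³ s.
Converting: 5.371×10³ s ÷ 3600 = 1.492 hours.

T ≈ 1.49 hours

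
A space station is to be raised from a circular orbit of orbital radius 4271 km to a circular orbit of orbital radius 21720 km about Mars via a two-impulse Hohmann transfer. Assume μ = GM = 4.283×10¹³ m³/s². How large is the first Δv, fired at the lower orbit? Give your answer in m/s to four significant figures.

Δv ≈ 927.2 m/s

r₁ = 4271 km = 4.271×10⁶ m.
r₂ = 21720 km = 2.172×10⁷ m.
Transfer ellipse a_t = (r₁ + r₂)/2 = 1.300×10⁷ m.
At r₁: circular v_c1 = √(μ/r₁) = 3167 m/s; transfer-periapsis v_p = √[μ(2/r₁ − 1/a_t)] = 4094 m/s.
Δv₁ = v_p − v_c1 = 927.2 m/s.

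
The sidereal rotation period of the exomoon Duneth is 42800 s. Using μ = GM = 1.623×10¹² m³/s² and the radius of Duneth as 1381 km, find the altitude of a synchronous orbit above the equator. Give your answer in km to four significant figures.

A synchronous orbit has period T, so by Kepler's third law a = (μT²/4π²)^(1/3).
μT²/4π² = 1.623×10¹² × (4.280×10⁴)² / 39.48 = 7.531×10¹⁹ m³.
a = 4.223×10⁶ m = 4222.9 km.
Altitude h = a − R = 4222.9 − 1381 = 2841.9 km.

h_sync ≈ 2842 km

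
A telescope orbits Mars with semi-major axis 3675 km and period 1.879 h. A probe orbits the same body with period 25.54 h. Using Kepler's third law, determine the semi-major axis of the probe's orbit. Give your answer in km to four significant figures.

a₂ ≈ 20930 km

Kepler's third law: a³ ∝ T², so a₂ = a₁ (T₂/T₁)^(2/3).
T₂/T₁ = 13.59, (T₂/T₁)^(2/3) = 5.695.
a₂ = 3675 × 5.695 = 20930 km.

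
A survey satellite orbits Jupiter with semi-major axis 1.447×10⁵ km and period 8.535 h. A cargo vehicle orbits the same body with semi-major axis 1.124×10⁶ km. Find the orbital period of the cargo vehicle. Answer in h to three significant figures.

Kepler's third law: T² ∝ a³, so T₂ = T₁ (a₂/a₁)^(3/2).
a₂/a₁ = 7.768, (a₂/a₁)^(3/2) = 21.65.
T₂ = 8.535 × 21.65 = 184.8 h.

T₂ ≈ 185 h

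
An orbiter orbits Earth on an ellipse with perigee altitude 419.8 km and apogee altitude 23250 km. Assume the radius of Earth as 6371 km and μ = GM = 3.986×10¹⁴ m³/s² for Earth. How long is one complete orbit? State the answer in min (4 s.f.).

r_p = 6371 + 419.8 = 6790.8 km = 6.7908×10⁶ m.
r_a = 6371 + 23250 = 29621 km = 2.9621×10⁷ m.
Semi-major axis a = (r_p + r_a)/2 = (6790.8 + 29621)/2 = 18206 km = 1.821×10⁷ m.
By Kepler's third law T = 2π√(a³/μ) = 2π × 3.891×10³ = 2.445×10⁴ s.
= 407.5 min.

T ≈ 407.5 min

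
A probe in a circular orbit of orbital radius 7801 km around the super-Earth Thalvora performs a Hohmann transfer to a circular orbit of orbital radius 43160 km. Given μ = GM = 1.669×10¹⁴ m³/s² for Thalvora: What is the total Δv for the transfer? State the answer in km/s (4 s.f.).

r₁ = 7801 km = 7.801×10⁶ m.
r₂ = 43160 km = 4.316×10⁷ m.
Transfer ellipse a_t = (r₁ + r₂)/2 = 2.548×10⁷ m.
At r₁: circular v_c1 = √(μ/r₁) = 4625 m/s; transfer-periapsis v_p = √[μ(2/r₁ − 1/a_t)] = 6020 m/s.
Δv₁ = v_p − v_c1 = 1394 m/s.
At r₂: circular v_c2 = √(μ/r₂) = 1966 m/s; transfer-apoapsis v_a = √[μ(2/r₂ − 1/a_t)] = 1088 m/s.
Δv₂ = v_c2 − v_a = 878.4 m/s.
Total Δv = Δv₁ + Δv₂ = 2273 m/s = 2.273 km/s.

Δv_total ≈ 2.273 km/s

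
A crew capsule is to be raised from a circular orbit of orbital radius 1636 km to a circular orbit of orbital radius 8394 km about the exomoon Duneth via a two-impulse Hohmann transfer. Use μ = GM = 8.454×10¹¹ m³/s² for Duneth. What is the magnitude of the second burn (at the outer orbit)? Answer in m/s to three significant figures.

r₁ = 1636 km = 1.636×10⁶ m.
r₂ = 8394 km = 8.394×10⁶ m.
Transfer ellipse a_t = (r₁ + r₂)/2 = 5.015×10⁶ m.
At r₁: circular v_c1 = √(μ/r₁) = 718.9 m/s; transfer-periapsis v_p = √[μ(2/r₁ − 1/a_t)] = 930.0 m/s.
At r₂: circular v_c2 = √(μ/r₂) = 317.4 m/s; transfer-apoapsis v_a = √[μ(2/r₂ − 1/a_t)] = 181.3 m/s.
Δv₂ = v_c2 − v_a = 136.1 m/s.

Δv ≈ 136 m/s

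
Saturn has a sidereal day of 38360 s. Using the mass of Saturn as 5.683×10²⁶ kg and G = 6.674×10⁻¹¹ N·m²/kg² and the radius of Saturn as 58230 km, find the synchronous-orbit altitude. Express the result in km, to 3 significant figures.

μ = GM = 6.674×10⁻¹¹ × 5.683×10²⁶ = 3.793×10¹⁶ m³/s².
A synchronous orbit has period T, so by Kepler's third law a = (μT²/4π²)^(1/3).
μT²/4π² = 3.793×10¹⁶ × (3.836×10⁴)² / 39.48 = 1.414×10²⁴ m³.
a = 1.122×10⁸ m = 1.1223×10⁵ km.
Altitude h = a − R = 1.1223×10⁵ − 58230 = 54003 km.

h_sync ≈ 54000 km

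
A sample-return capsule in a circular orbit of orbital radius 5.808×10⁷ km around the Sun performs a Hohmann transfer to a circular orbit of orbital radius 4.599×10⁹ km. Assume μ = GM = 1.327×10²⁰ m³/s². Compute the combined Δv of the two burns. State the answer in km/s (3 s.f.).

Δv_total ≈ 23.9 km/s

r₁ = 5.808×10⁷ km = 5.808×10¹⁰ m.
r₂ = 4.599×10⁹ km = 4.599×10¹² m.
Transfer ellipse a_t = (r₁ + r₂)/2 = 2.329×10¹² m.
At r₁: circular v_c1 = √(μ/r₁) = 47800 m/s; transfer-perihelion v_p = √[μ(2/r₁ − 1/a_t)] = 67180 m/s.
Δv₁ = v_p − v_c1 = 19380 m/s.
At r₂: circular v_c2 = √(μ/r₂) = 5372 m/s; transfer-aphelion v_a = √[μ(2/r₂ − 1/a_t)] = 848.4 m/s.
Δv₂ = v_c2 − v_a = 4523 m/s.
Total Δv = Δv₁ + Δv₂ = 23900 m/s = 23.90 km/s.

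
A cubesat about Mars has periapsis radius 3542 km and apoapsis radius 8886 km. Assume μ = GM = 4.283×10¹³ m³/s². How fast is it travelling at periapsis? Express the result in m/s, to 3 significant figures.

v ≈ 4160 m/s

Semi-major axis a = (r_p + r_a)/2 = 6214.0 km = 6.214×10⁶ m.
Vis-viva: v² = μ(2/r − 1/a) = 4.283×10¹³ × (5.647×10⁻⁷ − 1.609×10⁻⁷) = 1.729×10⁷ m²/s².
v = 4158 m/s.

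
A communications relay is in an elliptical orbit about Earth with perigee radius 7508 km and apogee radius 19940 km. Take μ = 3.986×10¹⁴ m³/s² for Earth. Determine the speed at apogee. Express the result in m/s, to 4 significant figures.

v ≈ 3307 m/s

Semi-major axis a = (r_p + r_a)/2 = 13724 km = 1.372×10⁷ m.
Vis-viva: v² = μ(2/r − 1/a) = 3.986×10¹⁴ × (1.003×10⁻⁷ − 7.287×10⁻⁸) = 1.094×10⁷ m²/s².
v = 3307 m/s.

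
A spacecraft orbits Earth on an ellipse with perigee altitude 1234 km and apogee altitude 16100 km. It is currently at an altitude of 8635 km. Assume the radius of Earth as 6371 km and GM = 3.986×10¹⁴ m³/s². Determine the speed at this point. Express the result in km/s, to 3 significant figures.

r_p = 6371 + 1234 = 7605.0 km = 7.6050×10⁶ m.
r_a = 6371 + 16100 = 22471 km = 2.2471×10⁷ m.
r = 6371 + 8635 = 15006 km = 1.501×10⁷ m.
Semi-major axis a = (r_p + r_a)/2 = 15038 km = 1.504×10⁷ m.
Vis-viva: v² = μ(2/r − 1/a) = 3.986×10¹⁴ × (1.333×10⁻⁷ − 6.650×10⁻⁸) = 2.662×10⁷ m²/s².
v = 5159 m/s = 5.159 km/s.

v ≈ 5.16 km/s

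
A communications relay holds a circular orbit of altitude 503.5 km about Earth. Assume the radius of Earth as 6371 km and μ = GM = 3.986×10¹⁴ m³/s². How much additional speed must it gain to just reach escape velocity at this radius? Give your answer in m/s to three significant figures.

r = 6371 + 503.5 = 6874.5 km = 6.8745×10⁶ m.
Circular speed v_c = √(μ/r) = 7615 m/s.
Escape speed v_esc = √(2μ/r) = √2 × v_c = 10770 m/s.
Δv = v_esc − v_c = 3154 m/s.

Δv ≈ 3150 m/s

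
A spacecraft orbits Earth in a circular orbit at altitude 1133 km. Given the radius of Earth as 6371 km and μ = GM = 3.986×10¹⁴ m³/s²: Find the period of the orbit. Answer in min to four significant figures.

T ≈ 107.8 min

r = 6371 + 1133 = 7504.0 km = 7.5040×10⁶ m.
Kepler's third law: T = 2π√(r³/μ) = 2π√((7.504×10⁶)³ / 3.986×10¹⁴).
r³/μ = 1.060×10⁶ s², so T = 2π × 1.030×10³ = 6.469×10³ s.
Converting: 6.469×10³ s ÷ 60.00 = 107.8 min.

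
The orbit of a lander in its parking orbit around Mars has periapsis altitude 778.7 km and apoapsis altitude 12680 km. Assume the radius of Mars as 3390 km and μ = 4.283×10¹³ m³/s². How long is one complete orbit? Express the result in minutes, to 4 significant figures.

r_p = 3390 + 778.7 = 4168.7 km = 4.1687×10⁶ m.
r_a = 3390 + 12680 = 16070 km = 1.6070×10⁷ m.
Semi-major axis a = (r_p + r_a)/2 = (4168.7 + 16070)/2 = 10119 km = 1.012×10⁷ m.
By Kepler's third law T = 2π√(a³/μ) = 2π × 4.919×10³ = 3.091×10⁴ s.
= 515.1 minutes.

T ≈ 515.1 minutes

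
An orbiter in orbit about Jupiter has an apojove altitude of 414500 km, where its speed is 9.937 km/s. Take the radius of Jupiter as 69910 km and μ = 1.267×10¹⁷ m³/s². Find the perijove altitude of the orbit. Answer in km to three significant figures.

perijove altitude ≈ 42800 km

r_a = 69910 + 414500 = 4.8441×10⁵ km = 4.844×10⁸ m.
Specific energy ε = v²/2 − μ/r = -2.122×10⁸ J/kg, so a = −μ/(2ε) = 2.986×10⁸ m.
The apsides satisfy r_p + r_a = 2a, so the perijove radius is 2a − r_a = 1.127×10⁸ m = 1.1272×10⁵ km.
Perijove altitude = 1.1272×10⁵ − 69910 = 42805 km.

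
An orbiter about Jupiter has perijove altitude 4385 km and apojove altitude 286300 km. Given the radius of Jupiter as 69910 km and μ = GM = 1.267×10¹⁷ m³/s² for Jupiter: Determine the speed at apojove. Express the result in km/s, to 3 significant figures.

r_p = 69910 + 4385 = 74295 km = 7.4295×10⁷ m.
r_a = 69910 + 286300 = 356210 km = 3.5621×10⁸ m.
Semi-major axis a = (r_p + r_a)/2 = 2.1525×10⁵ km = 2.153×10⁸ m.
Vis-viva: v² = μ(2/r − 1/a) = 1.267×10¹⁷ × (5.615×10⁻⁹ − 4.646×10⁻⁹) = 1.228×10⁸ m²/s².
v = 11080 m/s = 11.08 km/s.

v ≈ 11.1 km/s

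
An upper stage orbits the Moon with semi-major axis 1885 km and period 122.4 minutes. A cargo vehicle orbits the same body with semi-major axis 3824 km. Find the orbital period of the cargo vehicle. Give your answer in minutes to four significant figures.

T₂ ≈ 353.7 minutes

Kepler's third law: T² ∝ a³, so T₂ = T₁ (a₂/a₁)^(3/2).
a₂/a₁ = 2.029, (a₂/a₁)^(3/2) = 2.889.
T₂ = 122.4 × 2.889 = 353.7 minutes.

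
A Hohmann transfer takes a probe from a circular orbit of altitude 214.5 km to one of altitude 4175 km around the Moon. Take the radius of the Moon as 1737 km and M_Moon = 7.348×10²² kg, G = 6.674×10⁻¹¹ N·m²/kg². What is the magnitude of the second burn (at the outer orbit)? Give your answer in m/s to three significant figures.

Δv ≈ 269 m/s

μ = GM = 6.674×10⁻¹¹ × 7.348×10²² = 4.904×10¹² m³/s².
r₁ = 1737 + 214.5 = 1951.5 km = 1.9515×10⁶ m.
r₂ = 1737 + 4175 = 5912.0 km = 5.9120×10⁶ m.
Transfer ellipse a_t = (r₁ + r₂)/2 = 3.932×10⁶ m.
At r₁: circular v_c1 = √(μ/r₁) = 1585 m/s; transfer-perilune v_p = √[μ(2/r₁ − 1/a_t)] = 1944 m/s.
At r₂: circular v_c2 = √(μ/r₂) = 910.8 m/s; transfer-apolune v_a = √[μ(2/r₂ − 1/a_t)] = 641.7 m/s.
Δv₂ = v_c2 − v_a = 269.1 m/s.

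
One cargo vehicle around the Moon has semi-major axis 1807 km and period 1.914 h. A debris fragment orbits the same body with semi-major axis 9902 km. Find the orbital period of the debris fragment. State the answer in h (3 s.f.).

T₂ ≈ 24.6 h

Kepler's third law: T² ∝ a³, so T₂ = T₁ (a₂/a₁)^(3/2).
a₂/a₁ = 5.480, (a₂/a₁)^(3/2) = 12.83.
T₂ = 1.914 × 12.83 = 24.55 h.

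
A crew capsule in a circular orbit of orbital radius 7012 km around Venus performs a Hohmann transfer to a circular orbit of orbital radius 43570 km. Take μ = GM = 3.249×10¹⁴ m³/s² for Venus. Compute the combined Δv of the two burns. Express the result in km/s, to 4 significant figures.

Δv_total ≈ 3.420 km/s

r₁ = 7012 km = 7.012×10⁶ m.
r₂ = 43570 km = 4.357×10⁷ m.
Transfer ellipse a_t = (r₁ + r₂)/2 = 2.529×10⁷ m.
At r₁: circular v_c1 = √(μ/r₁) = 6807 m/s; transfer-periapsis v_p = √[μ(2/r₁ − 1/a_t)] = 8934 m/s.
Δv₁ = v_p − v_c1 = 2127 m/s.
At r₂: circular v_c2 = √(μ/r₂) = 2731 m/s; transfer-apoapsis v_a = √[μ(2/r₂ − 1/a_t)] = 1438 m/s.
Δv₂ = v_c2 − v_a = 1293 m/s.
Total Δv = Δv₁ + Δv₂ = 3420 m/s = 3.420 km/s.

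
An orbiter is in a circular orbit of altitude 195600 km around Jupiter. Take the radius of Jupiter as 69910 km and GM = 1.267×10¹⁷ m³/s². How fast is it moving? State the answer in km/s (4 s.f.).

r = 69910 + 195600 = 265510 km = 2.6551×10⁸ m.
For a circular orbit v = √(μ/r) = √(1.267×10¹⁷ / 2.655×10⁸) = √(4.772×10⁸) = 21840 m/s.
That is 21.84 km/s.

v ≈ 21.84 km/s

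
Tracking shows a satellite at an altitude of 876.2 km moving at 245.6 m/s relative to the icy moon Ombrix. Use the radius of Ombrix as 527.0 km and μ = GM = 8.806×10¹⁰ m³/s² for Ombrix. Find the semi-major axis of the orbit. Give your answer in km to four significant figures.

a ≈ 1351 km

r = 527.0 + 876.2 = 1403.2 km = 1.403×10⁶ m.
Specific orbital energy ε = v²/2 − μ/r = (245.6)²/2 − 8.806×10¹⁰/1.403×10⁶ = -3.260×10⁴ J/kg.
Since ε = −μ/(2a), a = −μ/(2ε) = 1.351×10⁶ m = 1350.7 km.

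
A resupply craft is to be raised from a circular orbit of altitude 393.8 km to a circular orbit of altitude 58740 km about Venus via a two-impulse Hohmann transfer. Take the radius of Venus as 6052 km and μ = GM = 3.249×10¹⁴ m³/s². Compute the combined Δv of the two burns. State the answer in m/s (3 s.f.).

r₁ = 6052 + 393.8 = 6445.8 km = 6.4458×10⁶ m.
r₂ = 6052 + 58740 = 64792 km = 6.4792×10⁷ m.
Transfer ellipse a_t = (r₁ + r₂)/2 = 3.562×10⁷ m.
At r₁: circular v_c1 = √(μ/r₁) = 7100 m/s; transfer-periapsis v_p = √[μ(2/r₁ − 1/a_t)] = 9575 m/s.
Δv₁ = v_p − v_c1 = 2476 m/s.
At r₂: circular v_c2 = √(μ/r₂) = 2239 m/s; transfer-apoapsis v_a = √[μ(2/r₂ − 1/a_t)] = 952.6 m/s.
Δv₂ = v_c2 − v_a = 1287 m/s.
Total Δv = Δv₁ + Δv₂ = 3762 m/s.

Δv_total ≈ 3760 m/s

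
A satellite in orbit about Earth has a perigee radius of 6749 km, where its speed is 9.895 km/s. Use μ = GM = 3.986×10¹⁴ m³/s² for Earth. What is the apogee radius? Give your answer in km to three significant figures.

apogee radius ≈ 32700 km

r_p = 6.749×10⁶ m.
Specific energy ε = v²/2 − μ/r = -1.011×10⁷ J/kg, so a = −μ/(2ε) = 1.972×10⁷ m.
The apsides satisfy r_p + r_a = 2a, so the apogee radius is 2a − r_p = 3.270×10⁷ m = 32696 km.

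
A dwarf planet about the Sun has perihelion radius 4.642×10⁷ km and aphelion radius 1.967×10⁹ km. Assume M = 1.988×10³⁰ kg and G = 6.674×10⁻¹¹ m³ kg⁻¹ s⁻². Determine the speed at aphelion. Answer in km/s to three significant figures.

μ = GM = 6.674×10⁻¹¹ × 1.988×10³⁰ = 1.327×10²⁰ m³/s².
Semi-major axis a = (r_p + r_a)/2 = 1.0067×10⁹ km = 1.007×10¹² m.
Vis-viva: v² = μ(2/r − 1/a) = 1.327×10²⁰ × (1.017×10⁻¹² − 9.933×10⁻¹³) = 3.110×10⁶ m²/s².
v = 1764 m/s = 1.764 km/s.

v ≈ 1.76 km/s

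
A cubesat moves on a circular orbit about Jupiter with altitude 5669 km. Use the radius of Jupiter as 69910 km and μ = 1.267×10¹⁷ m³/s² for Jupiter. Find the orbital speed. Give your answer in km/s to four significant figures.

v ≈ 40.94 km/s

r = 69910 + 5669 = 75579 km = 7.5579×10⁷ m.
For a circular orbit v = √(μ/r) = √(1.267×10¹⁷ / 7.558×10⁷) = √(1.676×10⁹) = 40940 m/s.
That is 40.94 km/s.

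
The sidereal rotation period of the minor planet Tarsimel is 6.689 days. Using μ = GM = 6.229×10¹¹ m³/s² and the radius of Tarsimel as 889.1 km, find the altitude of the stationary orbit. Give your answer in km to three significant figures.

T = 6.689 days = 5.779×10⁵ s.
A synchronous orbit has period T, so by Kepler's third law a = (μT²/4π²)^(1/3).
μT²/4π² = 6.229×10¹¹ × (5.779×10⁵)² / 39.48 = 5.270×10²¹ m³.
a = 1.740×10⁷ m = 17402 km.
Altitude h = a − R = 17402 − 889.1 = 16513 km.

h_sync ≈ 16500 km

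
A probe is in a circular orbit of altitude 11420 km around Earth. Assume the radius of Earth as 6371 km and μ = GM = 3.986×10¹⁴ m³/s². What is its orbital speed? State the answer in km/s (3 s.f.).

r = 6371 + 11420 = 17791 km = 1.7791×10⁷ m.
For a circular orbit v = √(μ/r) = √(3.986×10¹⁴ / 1.779×10⁷) = √(2.240×10⁷) = 4733 m/s.
That is 4.733 km/s.

v ≈ 4.73 km/s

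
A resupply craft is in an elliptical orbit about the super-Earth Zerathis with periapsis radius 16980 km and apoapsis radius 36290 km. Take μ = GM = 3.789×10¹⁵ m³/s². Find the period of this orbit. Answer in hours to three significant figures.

T ≈ 3.90 hours

Semi-major axis a = (r_p + r_a)/2 = (16980 + 36290)/2 = 26635 km = 2.664×10⁷ m.
By Kepler's third law T = 2π√(a³/μ) = 2π × 2.233×10³ = 1.403×10⁴ s.
= 3.898 hours.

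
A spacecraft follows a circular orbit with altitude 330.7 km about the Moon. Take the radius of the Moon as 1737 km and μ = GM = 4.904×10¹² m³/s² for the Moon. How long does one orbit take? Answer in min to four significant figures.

r = 1737 + 330.7 = 2067.7 km = 2.0677×10⁶ m.
Kepler's third law: T = 2π√(r³/μ) = 2π√((2.068×10⁶)³ / 4.904×10¹²).
r³/μ = 1.803×10⁶ s², so T = 2π × 1.343×10³ = 8.436×10³ s.
Converting: 8.436×10³ s ÷ 60.00 = 140.6 min.

T ≈ 140.6 min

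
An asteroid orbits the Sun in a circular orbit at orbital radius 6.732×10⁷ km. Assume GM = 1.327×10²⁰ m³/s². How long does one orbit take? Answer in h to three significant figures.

r = 6.732×10⁷ km = 6.732×10¹⁰ m.
Kepler's third law: T = 2π√(r³/μ) = 2π√((6.732×10¹⁰)³ / 1.327×10²⁰).
r³/μ = 2.299×10¹² s², so T = 2π × 1.516×10⁶ = 9.527×10⁶ s.
Converting: 9.527×10⁶ s ÷ 3600 = 2646 h.

T ≈ 2650 h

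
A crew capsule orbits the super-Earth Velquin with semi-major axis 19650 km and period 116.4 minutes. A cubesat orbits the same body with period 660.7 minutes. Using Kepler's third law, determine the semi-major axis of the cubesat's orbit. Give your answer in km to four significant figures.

a₂ ≈ 62530 km

Kepler's third law: a³ ∝ T², so a₂ = a₁ (T₂/T₁)^(2/3).
T₂/T₁ = 5.676, (T₂/T₁)^(2/3) = 3.182.
a₂ = 19650 × 3.182 = 62530 km.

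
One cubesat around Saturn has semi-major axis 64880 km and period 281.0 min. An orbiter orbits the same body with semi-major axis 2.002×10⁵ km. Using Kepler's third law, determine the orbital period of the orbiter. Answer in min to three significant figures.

Kepler's third law: T² ∝ a³, so T₂ = T₁ (a₂/a₁)^(3/2).
a₂/a₁ = 3.086, (a₂/a₁)^(3/2) = 5.420.
T₂ = 281.0 × 5.420 = 1523 min.

T₂ ≈ 1520 min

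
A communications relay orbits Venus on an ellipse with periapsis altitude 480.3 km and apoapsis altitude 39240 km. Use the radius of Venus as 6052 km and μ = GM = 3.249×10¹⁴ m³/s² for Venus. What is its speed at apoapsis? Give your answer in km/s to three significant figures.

v ≈ 1.34 km/s

r_p = 6052 + 480.3 = 6532.3 km = 6.5323×10⁶ m.
r_a = 6052 + 39240 = 45292 km = 4.5292×10⁷ m.
Semi-major axis a = (r_p + r_a)/2 = 25912 km = 2.591×10⁷ m.
Vis-viva: v² = μ(2/r − 1/a) = 3.249×10¹⁴ × (4.416×10⁻⁸ − 3.859×10⁻⁸) = 1.808×10⁶ m²/s².
v = 1345 m/s = 1.345 km/s.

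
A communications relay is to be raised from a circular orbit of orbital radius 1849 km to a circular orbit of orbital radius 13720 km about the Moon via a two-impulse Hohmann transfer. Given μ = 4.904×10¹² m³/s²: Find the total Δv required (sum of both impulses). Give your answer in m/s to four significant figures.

Δv_total ≈ 840.0 m/s

r₁ = 1849 km = 1.849×10⁶ m.
r₂ = 13720 km = 1.372×10⁷ m.
Transfer ellipse a_t = (r₁ + r₂)/2 = 7.784×10⁶ m.
At r₁: circular v_c1 = √(μ/r₁) = 1629 m/s; transfer-perilune v_p = √[μ(2/r₁ − 1/a_t)] = 2162 m/s.
Δv₁ = v_p − v_c1 = 533.5 m/s.
At r₂: circular v_c2 = √(μ/r₂) = 597.9 m/s; transfer-apolune v_a = √[μ(2/r₂ − 1/a_t)] = 291.4 m/s.
Δv₂ = v_c2 − v_a = 306.5 m/s.
Total Δv = Δv₁ + Δv₂ = 840.0 m/s.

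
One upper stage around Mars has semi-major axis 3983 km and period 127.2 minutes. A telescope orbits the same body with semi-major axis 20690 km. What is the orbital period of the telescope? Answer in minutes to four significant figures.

T₂ ≈ 1506 minutes

Kepler's third law: T² ∝ a³, so T₂ = T₁ (a₂/a₁)^(3/2).
a₂/a₁ = 5.195, (a₂/a₁)^(3/2) = 11.84.
T₂ = 127.2 × 11.84 = 1506 minutes.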